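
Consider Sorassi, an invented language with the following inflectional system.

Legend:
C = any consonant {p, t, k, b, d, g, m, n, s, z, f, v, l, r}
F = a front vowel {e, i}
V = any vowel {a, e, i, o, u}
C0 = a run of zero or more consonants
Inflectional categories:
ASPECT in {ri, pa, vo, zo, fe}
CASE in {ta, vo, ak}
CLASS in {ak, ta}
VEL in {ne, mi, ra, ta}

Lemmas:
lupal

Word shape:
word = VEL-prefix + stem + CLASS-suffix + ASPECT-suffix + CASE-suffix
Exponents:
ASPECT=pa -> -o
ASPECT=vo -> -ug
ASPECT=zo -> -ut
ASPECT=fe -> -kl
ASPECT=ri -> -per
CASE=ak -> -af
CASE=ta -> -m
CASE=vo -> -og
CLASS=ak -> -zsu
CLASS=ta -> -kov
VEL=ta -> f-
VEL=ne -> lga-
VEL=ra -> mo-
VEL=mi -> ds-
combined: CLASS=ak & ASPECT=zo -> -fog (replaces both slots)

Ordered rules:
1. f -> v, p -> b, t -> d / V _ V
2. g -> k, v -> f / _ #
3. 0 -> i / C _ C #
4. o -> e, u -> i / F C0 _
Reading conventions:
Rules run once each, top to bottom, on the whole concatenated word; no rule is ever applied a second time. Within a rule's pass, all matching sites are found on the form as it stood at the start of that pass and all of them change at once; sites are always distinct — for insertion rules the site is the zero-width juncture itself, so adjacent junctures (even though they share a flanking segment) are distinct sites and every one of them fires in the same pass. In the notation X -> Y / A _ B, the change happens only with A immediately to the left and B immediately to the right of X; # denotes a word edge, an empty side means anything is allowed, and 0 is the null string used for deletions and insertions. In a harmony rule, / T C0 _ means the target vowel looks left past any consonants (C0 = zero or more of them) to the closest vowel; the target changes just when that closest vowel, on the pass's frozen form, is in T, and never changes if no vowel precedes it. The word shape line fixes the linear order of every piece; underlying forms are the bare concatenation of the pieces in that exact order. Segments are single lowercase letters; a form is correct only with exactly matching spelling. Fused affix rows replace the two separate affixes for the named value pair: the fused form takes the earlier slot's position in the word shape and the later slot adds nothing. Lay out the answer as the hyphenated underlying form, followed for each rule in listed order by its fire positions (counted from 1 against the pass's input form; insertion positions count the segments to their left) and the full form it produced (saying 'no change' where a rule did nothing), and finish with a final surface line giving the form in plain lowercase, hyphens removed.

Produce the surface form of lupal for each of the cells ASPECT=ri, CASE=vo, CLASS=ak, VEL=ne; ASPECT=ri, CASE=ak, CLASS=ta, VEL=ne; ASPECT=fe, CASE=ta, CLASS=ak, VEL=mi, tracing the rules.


cell ASPECT=ri, CASE=vo, CLASS=ak, VEL=ne:
underlying: lga-lupal-zsu-per-og
1. f -> v, p -> b, t -> d / V _ V: fires at position(s) 6, 12: lgalubalzsuberog
2. g -> k, v -> f / _ #: fires at position(s) 16: lgalubalzsuberok
3. 0 -> i / C _ C #: no change
4. o -> e, u -> i / F C0 _: fires at position(s) 15: lgalubalzsuberek
surface: lgalubalzsuberek

cell ASPECT=ri, CASE=ak, CLASS=ta, VEL=ne:
underlying: lga-lupal-kov-per-af
1. f -> v, p -> b, t -> d / V _ V: fires at position(s) 6: lgalubalkovperaf
2. g -> k, v -> f / _ #: no change
3. 0 -> i / C _ C #: no change
4. o -> e, u -> i / F C0 _: no change
surface: lgalubalkovperaf

cell ASPECT=fe, CASE=ta, CLASS=ak, VEL=mi:
underlying: ds-lupal-zsu-kl-m
1. f -> v, p -> b, t -> d / V _ V: fires at position(s) 5: dslubalzsuklm
2. g -> k, v -> f / _ #: no change
3. 0 -> i / C _ C #: inserts after position(s) 12: dslubalzsuklim
4. o -> e, u -> i / F C0 _: no change
surface: dslubalzsuklim


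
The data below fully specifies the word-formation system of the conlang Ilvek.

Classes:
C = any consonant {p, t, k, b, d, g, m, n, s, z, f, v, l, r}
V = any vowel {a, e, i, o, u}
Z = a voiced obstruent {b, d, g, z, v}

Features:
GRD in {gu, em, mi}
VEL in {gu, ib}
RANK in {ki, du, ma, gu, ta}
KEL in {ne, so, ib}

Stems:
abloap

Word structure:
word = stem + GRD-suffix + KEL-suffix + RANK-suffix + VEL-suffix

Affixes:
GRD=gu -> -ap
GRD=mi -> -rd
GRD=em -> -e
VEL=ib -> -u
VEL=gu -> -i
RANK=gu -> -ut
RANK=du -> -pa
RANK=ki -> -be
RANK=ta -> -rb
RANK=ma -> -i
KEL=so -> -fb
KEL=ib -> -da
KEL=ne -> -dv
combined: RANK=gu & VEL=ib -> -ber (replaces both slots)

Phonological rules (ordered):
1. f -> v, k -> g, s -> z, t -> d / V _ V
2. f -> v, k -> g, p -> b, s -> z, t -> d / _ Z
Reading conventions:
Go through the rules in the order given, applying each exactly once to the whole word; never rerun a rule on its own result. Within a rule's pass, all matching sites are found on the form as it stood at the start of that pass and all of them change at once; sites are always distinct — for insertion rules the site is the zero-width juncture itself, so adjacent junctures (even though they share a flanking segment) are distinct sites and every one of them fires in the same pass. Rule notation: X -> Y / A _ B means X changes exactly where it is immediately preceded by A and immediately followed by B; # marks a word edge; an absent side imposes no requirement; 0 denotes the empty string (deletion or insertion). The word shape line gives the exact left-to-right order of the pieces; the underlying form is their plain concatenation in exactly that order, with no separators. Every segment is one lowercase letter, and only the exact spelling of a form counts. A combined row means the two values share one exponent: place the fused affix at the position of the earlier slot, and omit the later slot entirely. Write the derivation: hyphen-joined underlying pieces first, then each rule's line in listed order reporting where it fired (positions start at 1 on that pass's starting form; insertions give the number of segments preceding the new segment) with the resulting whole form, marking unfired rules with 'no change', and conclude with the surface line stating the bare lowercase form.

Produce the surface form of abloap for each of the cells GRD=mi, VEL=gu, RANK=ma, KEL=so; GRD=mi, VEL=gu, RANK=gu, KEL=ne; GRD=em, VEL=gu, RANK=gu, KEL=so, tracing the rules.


cell GRD=mi, VEL=gu, RANK=ma, KEL=so:
underlying: abloap-rd-fb-i-i
1. f -> v, k -> g, s -> z, t -> d / V _ V: no change
2. f -> v, k -> g, p -> b, s -> z, t -> d / _ Z: fires at position(s) 9: abloaprdvbii
surface: abloaprdvbii

cell GRD=mi, VEL=gu, RANK=gu, KEL=ne:
underlying: abloap-rd-dv-ut-i
1. f -> v, k -> g, s -> z, t -> d / V _ V: fires at position(s) 12: abloaprddvudi
2. f -> v, k -> g, p -> b, s -> z, t -> d / _ Z: no change
surface: abloaprddvudi

cell GRD=em, VEL=gu, RANK=gu, KEL=so:
underlying: abloap-e-fb-ut-i
1. f -> v, k -> g, s -> z, t -> d / V _ V: fires at position(s) 11: abloapefbudi
2. f -> v, k -> g, p -> b, s -> z, t -> d / _ Z: fires at position(s) 8: abloapevbudi
surface: abloapevbudi


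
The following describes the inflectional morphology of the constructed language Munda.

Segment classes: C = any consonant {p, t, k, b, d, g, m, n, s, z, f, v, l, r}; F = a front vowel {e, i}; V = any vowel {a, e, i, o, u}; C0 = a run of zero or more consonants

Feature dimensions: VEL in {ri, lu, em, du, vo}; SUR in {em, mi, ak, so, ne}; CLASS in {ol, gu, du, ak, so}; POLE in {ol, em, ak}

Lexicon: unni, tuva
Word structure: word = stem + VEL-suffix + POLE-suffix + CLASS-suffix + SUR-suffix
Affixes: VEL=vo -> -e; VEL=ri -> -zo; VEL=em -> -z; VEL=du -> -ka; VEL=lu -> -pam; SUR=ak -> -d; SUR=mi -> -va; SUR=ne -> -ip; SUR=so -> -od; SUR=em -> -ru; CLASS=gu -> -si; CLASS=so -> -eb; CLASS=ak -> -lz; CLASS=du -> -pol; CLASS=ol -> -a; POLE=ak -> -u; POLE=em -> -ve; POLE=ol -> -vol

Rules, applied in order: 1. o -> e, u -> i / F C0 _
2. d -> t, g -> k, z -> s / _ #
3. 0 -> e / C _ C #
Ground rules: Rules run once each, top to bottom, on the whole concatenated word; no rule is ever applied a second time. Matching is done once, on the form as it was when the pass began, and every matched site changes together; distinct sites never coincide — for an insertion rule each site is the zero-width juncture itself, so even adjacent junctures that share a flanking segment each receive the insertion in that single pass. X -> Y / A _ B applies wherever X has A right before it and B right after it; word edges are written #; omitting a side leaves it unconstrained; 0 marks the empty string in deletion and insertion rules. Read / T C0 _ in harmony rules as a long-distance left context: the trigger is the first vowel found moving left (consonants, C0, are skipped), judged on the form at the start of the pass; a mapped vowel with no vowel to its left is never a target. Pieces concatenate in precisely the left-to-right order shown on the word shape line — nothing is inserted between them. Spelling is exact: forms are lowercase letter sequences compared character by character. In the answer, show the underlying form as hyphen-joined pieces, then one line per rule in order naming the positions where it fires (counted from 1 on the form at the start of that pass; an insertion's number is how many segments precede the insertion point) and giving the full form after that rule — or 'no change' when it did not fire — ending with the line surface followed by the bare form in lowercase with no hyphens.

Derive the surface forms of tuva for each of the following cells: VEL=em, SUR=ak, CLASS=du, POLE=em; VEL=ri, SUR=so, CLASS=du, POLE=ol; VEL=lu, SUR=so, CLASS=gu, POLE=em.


cell VEL=em, SUR=ak, CLASS=du, POLE=em:
underlying: tuva-z-ve-pol-d
1. o -> e, u -> i / F C0 _: fires at position(s) 9: tuvazvepeld
2. d -> t, g -> k, z -> s / _ #: fires at position(s) 11: tuvazvepelt
3. 0 -> e / C _ C #: inserts after position(s) 10: tuvazvepelet
surface: tuvazvepelet

cell VEL=ri, SUR=so, CLASS=du, POLE=ol:
underlying: tuva-zo-vol-pol-od
1. o -> e, u -> i / F C0 _: no change
2. d -> t, g -> k, z -> s / _ #: fires at position(s) 14: tuvazovolpolot
3. 0 -> e / C _ C #: no change
surface: tuvazovolpolot

cell VEL=lu, SUR=so, CLASS=gu, POLE=em:
underlying: tuva-pam-ve-si-od
1. o -> e, u -> i / F C0 _: fires at position(s) 12: tuvapamvesied
2. d -> t, g -> k, z -> s / _ #: fires at position(s) 13: tuvapamvesiet
3. 0 -> e / C _ C #: no change
surface: tuvapamvesiet


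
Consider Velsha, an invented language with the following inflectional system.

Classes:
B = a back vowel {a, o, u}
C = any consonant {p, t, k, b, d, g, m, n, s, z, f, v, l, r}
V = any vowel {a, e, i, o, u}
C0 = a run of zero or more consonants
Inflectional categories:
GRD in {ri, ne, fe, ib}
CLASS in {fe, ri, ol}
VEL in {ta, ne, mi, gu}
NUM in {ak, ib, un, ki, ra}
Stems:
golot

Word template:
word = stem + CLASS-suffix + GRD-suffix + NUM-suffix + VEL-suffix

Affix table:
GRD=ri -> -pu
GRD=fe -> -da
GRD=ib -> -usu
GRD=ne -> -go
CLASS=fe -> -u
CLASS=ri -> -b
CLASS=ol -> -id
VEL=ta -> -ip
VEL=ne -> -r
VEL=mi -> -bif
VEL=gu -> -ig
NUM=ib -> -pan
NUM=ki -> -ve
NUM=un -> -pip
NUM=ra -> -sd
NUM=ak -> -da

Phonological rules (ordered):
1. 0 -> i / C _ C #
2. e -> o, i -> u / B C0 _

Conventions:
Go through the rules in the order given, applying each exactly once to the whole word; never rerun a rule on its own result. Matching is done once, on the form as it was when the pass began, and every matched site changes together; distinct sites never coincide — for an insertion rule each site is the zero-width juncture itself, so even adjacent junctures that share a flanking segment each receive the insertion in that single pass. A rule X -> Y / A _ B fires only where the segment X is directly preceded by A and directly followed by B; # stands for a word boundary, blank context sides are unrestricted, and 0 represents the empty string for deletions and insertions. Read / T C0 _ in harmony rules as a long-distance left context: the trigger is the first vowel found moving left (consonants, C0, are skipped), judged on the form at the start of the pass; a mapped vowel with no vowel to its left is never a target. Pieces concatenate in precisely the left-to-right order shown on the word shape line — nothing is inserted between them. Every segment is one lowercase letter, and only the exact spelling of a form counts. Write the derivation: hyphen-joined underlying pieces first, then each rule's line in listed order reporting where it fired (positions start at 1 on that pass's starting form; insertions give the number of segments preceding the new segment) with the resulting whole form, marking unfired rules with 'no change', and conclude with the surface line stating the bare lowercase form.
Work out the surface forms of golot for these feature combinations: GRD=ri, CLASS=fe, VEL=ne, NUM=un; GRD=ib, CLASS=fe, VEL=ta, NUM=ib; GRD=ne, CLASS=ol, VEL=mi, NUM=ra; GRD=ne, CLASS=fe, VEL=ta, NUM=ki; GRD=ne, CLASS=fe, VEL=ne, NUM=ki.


cell GRD=ri, CLASS=fe, VEL=ne, NUM=un:
underlying: golot-u-pu-pip-r
1. 0 -> i / C _ C #: inserts after position(s) 11: golotupupipir
2. e -> o, i -> u / B C0 _: fires at position(s) 10: golotupupupir
surface: golotupupupir

cell GRD=ib, CLASS=fe, VEL=ta, NUM=ib:
underlying: golot-u-usu-pan-ip
1. 0 -> i / C _ C #: no change
2. e -> o, i -> u / B C0 _: fires at position(s) 13: golotuusupanup
surface: golotuusupanup

cell GRD=ne, CLASS=ol, VEL=mi, NUM=ra:
underlying: golot-id-go-sd-bif
1. 0 -> i / C _ C #: no change
2. e -> o, i -> u / B C0 _: fires at position(s) 6, 13: golotudgosdbuf
surface: golotudgosdbuf

cell GRD=ne, CLASS=fe, VEL=ta, NUM=ki:
underlying: golot-u-go-ve-ip
1. 0 -> i / C _ C #: no change
2. e -> o, i -> u / B C0 _: fires at position(s) 10: golotugovoip
surface: golotugovoip

cell GRD=ne, CLASS=fe, VEL=ne, NUM=ki:
underlying: golot-u-go-ve-r
1. 0 -> i / C _ C #: no change
2. e -> o, i -> u / B C0 _: fires at position(s) 10: golotugovor
surface: golotugovor


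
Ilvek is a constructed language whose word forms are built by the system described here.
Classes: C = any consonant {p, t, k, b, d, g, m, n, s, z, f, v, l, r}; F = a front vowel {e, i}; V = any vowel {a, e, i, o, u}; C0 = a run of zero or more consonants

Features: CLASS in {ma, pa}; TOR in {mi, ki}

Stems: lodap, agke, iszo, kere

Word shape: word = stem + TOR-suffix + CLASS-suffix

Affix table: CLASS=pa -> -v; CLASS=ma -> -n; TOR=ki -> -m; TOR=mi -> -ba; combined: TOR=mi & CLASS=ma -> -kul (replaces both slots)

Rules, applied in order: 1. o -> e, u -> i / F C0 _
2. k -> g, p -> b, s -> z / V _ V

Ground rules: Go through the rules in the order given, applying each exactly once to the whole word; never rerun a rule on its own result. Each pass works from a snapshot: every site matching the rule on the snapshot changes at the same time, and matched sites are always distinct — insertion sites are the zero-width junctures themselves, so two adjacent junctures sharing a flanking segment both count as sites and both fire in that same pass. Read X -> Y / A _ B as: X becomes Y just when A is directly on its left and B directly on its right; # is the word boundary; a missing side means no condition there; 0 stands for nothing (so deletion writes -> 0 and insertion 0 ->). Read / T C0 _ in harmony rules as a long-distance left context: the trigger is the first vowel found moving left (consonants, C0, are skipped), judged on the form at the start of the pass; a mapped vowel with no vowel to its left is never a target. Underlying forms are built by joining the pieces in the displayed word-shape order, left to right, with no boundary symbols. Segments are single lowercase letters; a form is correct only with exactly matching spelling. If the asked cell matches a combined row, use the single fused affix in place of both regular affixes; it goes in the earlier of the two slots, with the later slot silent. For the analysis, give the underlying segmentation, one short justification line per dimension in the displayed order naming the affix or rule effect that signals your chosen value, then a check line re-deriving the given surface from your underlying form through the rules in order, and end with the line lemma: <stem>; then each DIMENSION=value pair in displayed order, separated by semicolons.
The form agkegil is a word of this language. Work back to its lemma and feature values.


underlying: agke-kul
CLASS=ma - signalled by the combined affix row
TOR=mi - signalled by the combined affix row
check: agkekul -> agkekil -> agkegil
lemma: agke; CLASS=ma; TOR=mi


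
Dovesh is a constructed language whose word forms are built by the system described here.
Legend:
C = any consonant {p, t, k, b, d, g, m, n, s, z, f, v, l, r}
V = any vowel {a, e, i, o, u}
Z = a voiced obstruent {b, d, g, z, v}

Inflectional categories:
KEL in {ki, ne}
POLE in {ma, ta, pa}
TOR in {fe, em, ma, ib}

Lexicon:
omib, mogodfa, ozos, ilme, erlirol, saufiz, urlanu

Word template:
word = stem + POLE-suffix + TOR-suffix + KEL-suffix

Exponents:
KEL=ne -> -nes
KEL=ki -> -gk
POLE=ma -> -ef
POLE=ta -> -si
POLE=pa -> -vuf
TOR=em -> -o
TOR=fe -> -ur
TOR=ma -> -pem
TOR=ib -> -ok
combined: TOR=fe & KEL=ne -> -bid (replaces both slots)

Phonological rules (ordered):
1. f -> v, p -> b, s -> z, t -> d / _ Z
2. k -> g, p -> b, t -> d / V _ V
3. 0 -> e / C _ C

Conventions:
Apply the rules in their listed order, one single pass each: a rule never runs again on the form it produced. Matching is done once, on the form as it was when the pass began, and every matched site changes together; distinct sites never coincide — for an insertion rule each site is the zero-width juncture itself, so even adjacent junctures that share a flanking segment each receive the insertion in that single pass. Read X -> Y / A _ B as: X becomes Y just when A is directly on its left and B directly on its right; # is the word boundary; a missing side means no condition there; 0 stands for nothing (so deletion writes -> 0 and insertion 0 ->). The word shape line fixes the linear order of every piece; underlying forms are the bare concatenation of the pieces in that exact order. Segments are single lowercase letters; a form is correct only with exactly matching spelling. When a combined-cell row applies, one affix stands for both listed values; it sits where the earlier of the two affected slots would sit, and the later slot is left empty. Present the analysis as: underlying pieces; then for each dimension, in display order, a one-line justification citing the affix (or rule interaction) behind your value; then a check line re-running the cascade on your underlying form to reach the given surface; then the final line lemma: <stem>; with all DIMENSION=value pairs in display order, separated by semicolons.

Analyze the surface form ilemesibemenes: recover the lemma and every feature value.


underlying: ilme-si-pem-nes
KEL=ne - signalled by the affix -nes
POLE=ta - signalled by the affix -si
TOR=ma - signalled by the affix -pem
check: ilmesipemnes -> ilmesipemnes -> ilmesibemnes -> ilemesibemenes
lemma: ilme; KEL=ne; POLE=ta; TOR=ma


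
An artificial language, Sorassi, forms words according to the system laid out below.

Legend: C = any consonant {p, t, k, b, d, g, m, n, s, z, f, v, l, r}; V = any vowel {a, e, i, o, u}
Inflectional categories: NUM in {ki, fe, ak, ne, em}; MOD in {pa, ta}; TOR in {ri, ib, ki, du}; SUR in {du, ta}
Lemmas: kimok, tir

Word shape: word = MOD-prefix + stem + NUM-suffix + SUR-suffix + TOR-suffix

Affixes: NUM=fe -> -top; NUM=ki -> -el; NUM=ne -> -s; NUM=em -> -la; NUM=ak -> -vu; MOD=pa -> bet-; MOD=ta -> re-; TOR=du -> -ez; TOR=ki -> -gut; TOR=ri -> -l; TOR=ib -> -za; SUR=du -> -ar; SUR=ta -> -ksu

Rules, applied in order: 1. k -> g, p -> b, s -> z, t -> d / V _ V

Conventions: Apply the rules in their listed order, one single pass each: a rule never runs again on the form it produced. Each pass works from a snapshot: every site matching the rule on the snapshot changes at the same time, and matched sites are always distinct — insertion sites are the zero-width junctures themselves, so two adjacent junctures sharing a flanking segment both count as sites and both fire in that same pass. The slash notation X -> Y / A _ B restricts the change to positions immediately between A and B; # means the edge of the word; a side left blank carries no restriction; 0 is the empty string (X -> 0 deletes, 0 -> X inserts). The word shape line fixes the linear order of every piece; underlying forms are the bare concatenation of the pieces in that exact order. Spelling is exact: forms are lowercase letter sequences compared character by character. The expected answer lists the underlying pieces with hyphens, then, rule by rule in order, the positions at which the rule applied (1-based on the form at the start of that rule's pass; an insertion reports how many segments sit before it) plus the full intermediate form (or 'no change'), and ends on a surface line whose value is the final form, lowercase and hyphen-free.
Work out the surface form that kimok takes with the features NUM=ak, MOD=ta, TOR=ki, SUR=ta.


underlying: re-kimok-vu-ksu-gut
1. k -> g, p -> b, s -> z, t -> d / V _ V: fires at position(s) 3: regimokvuksugut
surface: regimokvuksugut


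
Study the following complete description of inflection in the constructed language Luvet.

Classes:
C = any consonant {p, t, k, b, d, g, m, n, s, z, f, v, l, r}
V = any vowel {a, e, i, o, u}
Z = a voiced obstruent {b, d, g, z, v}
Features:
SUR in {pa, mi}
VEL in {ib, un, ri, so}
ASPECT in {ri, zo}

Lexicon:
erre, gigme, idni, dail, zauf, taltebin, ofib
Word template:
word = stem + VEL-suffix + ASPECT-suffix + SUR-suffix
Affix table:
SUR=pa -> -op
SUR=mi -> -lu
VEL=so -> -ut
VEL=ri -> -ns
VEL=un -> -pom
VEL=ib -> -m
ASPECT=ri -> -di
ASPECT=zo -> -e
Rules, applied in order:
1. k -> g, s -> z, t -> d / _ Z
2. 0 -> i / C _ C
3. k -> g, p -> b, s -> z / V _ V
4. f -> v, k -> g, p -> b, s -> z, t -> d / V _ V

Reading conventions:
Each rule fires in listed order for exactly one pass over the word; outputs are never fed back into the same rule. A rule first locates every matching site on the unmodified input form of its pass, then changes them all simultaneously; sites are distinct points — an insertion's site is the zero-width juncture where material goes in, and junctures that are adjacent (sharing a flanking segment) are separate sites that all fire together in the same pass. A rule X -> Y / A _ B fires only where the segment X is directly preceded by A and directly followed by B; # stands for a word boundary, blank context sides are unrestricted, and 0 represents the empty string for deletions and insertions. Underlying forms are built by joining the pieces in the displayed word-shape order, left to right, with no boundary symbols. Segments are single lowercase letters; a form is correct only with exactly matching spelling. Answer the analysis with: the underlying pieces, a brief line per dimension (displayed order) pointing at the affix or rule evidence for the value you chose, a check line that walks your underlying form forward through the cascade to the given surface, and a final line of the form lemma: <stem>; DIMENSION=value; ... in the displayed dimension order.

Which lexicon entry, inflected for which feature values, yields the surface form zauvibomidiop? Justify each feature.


underlying: zauf-pom-di-op
SUR=pa - signalled by the affix -op
VEL=un - signalled by the affix -pom
ASPECT=ri - signalled by the affix -di
check: zaufpomdiop -> zaufpomdiop -> zaufipomidiop -> zaufibomidiop -> zauvibomidiop
lemma: zauf; SUR=pa; VEL=un; ASPECT=ri


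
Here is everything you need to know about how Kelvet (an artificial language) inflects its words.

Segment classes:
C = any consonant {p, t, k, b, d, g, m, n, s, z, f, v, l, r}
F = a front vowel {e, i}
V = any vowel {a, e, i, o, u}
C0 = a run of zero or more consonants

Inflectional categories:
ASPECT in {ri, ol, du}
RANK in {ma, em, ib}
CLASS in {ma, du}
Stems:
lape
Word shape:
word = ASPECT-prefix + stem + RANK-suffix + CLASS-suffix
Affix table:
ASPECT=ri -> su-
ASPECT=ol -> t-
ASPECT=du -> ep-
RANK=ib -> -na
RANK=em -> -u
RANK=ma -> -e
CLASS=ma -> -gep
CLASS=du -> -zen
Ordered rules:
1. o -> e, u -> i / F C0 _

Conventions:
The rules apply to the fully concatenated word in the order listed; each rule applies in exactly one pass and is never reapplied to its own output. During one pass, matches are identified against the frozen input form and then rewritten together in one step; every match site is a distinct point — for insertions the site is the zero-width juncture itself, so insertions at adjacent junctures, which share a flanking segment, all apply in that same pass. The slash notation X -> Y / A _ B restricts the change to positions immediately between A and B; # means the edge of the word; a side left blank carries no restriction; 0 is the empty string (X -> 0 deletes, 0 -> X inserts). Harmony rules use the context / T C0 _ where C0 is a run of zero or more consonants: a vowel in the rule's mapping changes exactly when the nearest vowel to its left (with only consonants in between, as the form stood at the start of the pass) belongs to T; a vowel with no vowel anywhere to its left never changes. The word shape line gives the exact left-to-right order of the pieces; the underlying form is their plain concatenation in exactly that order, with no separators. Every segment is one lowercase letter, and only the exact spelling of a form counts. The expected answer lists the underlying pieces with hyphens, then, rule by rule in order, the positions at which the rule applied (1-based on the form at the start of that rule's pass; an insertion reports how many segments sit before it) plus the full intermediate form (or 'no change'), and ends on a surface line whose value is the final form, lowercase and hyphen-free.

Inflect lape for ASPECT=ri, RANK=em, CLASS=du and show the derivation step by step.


underlying: su-lape-u-zen
1. o -> e, u -> i / F C0 _: fires at position(s) 7: sulapeizen
surface: sulapeizen


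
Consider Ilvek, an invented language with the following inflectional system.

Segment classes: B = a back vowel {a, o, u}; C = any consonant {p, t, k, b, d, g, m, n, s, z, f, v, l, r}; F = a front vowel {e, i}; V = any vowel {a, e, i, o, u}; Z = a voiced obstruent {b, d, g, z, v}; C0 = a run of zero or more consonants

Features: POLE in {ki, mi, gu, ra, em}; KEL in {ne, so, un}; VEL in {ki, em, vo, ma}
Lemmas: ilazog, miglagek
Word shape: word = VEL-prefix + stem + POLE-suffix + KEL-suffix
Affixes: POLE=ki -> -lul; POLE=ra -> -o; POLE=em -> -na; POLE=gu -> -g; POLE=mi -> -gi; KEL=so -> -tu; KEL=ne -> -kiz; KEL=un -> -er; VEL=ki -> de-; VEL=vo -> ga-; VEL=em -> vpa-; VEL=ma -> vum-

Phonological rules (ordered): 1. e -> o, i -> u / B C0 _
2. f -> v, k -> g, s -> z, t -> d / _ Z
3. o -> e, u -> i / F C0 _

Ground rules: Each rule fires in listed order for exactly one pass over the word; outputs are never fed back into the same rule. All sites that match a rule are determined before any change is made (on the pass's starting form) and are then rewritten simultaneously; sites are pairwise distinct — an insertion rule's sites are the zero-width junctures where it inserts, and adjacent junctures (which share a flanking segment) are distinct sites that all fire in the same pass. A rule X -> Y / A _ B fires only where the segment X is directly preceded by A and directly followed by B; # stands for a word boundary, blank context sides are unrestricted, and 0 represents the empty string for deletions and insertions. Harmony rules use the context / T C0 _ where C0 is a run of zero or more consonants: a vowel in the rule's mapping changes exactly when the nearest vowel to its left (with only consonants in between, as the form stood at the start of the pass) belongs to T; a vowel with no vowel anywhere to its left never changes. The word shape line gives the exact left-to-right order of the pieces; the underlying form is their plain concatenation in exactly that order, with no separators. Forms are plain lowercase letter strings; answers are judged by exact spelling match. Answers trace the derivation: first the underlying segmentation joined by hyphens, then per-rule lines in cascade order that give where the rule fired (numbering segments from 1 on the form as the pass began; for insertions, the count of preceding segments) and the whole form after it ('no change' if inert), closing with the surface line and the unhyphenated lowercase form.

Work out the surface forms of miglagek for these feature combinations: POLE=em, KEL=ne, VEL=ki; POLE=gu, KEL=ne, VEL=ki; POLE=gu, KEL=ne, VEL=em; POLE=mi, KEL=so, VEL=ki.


cell POLE=em, KEL=ne, VEL=ki:
underlying: de-miglagek-na-kiz
1. e -> o, i -> u / B C0 _: fires at position(s) 9, 14: demiglagoknakuz
2. f -> v, k -> g, s -> z, t -> d / _ Z: no change
3. o -> e, u -> i / F C0 _: no change
surface: demiglagoknakuz

cell POLE=gu, KEL=ne, VEL=ki:
underlying: de-miglagek-g-kiz
1. e -> o, i -> u / B C0 _: fires at position(s) 9: demiglagokgkiz
2. f -> v, k -> g, s -> z, t -> d / _ Z: fires at position(s) 10: demiglagoggkiz
3. o -> e, u -> i / F C0 _: no change
surface: demiglagoggkiz

cell POLE=gu, KEL=ne, VEL=em:
underlying: vpa-miglagek-g-kiz
1. e -> o, i -> u / B C0 _: fires at position(s) 5, 10: vpamuglagokgkiz
2. f -> v, k -> g, s -> z, t -> d / _ Z: fires at position(s) 11: vpamuglagoggkiz
3. o -> e, u -> i / F C0 _: no change
surface: vpamuglagoggkiz

cell POLE=mi, KEL=so, VEL=ki:
underlying: de-miglagek-gi-tu
1. e -> o, i -> u / B C0 _: fires at position(s) 9: demiglagokgitu
2. f -> v, k -> g, s -> z, t -> d / _ Z: fires at position(s) 10: demiglagoggitu
3. o -> e, u -> i / F C0 _: fires at position(s) 14: demiglagoggiti
surface: demiglagoggiti


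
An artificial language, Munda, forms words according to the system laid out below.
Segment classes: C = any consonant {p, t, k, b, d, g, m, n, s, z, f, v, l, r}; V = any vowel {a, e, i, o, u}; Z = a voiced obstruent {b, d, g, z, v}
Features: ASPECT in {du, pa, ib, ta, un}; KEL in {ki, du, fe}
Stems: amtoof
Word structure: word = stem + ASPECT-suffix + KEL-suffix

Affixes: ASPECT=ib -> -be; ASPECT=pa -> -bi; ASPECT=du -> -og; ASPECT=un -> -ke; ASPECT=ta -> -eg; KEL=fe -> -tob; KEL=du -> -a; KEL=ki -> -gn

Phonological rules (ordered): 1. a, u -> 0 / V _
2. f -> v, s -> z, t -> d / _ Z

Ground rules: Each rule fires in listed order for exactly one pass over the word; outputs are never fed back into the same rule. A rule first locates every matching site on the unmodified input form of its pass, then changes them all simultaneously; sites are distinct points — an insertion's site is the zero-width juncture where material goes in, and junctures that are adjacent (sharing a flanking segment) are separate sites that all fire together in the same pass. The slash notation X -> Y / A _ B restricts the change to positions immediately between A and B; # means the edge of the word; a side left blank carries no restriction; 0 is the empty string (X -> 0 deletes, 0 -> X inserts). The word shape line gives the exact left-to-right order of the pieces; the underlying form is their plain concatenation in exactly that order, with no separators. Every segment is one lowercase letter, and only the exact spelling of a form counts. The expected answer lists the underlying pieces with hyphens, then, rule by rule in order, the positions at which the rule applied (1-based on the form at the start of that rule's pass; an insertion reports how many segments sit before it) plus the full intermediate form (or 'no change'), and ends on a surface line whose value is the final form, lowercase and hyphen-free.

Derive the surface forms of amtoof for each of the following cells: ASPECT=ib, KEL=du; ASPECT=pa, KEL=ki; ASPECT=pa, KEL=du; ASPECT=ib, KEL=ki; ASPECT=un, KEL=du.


cell ASPECT=ib, KEL=du:
underlying: amtoof-be-a
1. a, u -> 0 / V _: fires at position(s) 9: amtoofbe
2. f -> v, s -> z, t -> d / _ Z: fires at position(s) 6: amtoovbe
surface: amtoovbe

cell ASPECT=pa, KEL=ki:
underlying: amtoof-bi-gn
1. a, u -> 0 / V _: no change
2. f -> v, s -> z, t -> d / _ Z: fires at position(s) 6: amtoovbign
surface: amtoovbign

cell ASPECT=pa, KEL=du:
underlying: amtoof-bi-a
1. a, u -> 0 / V _: fires at position(s) 9: amtoofbi
2. f -> v, s -> z, t -> d / _ Z: fires at position(s) 6: amtoovbi
surface: amtoovbi

cell ASPECT=ib, KEL=ki:
underlying: amtoof-be-gn
1. a, u -> 0 / V _: no change
2. f -> v, s -> z, t -> d / _ Z: fires at position(s) 6: amtoovbegn
surface: amtoovbegn

cell ASPECT=un, KEL=du:
underlying: amtoof-ke-a
1. a, u -> 0 / V _: fires at position(s) 9: amtoofke
2. f -> v, s -> z, t -> d / _ Z: no change
surface: amtoofke


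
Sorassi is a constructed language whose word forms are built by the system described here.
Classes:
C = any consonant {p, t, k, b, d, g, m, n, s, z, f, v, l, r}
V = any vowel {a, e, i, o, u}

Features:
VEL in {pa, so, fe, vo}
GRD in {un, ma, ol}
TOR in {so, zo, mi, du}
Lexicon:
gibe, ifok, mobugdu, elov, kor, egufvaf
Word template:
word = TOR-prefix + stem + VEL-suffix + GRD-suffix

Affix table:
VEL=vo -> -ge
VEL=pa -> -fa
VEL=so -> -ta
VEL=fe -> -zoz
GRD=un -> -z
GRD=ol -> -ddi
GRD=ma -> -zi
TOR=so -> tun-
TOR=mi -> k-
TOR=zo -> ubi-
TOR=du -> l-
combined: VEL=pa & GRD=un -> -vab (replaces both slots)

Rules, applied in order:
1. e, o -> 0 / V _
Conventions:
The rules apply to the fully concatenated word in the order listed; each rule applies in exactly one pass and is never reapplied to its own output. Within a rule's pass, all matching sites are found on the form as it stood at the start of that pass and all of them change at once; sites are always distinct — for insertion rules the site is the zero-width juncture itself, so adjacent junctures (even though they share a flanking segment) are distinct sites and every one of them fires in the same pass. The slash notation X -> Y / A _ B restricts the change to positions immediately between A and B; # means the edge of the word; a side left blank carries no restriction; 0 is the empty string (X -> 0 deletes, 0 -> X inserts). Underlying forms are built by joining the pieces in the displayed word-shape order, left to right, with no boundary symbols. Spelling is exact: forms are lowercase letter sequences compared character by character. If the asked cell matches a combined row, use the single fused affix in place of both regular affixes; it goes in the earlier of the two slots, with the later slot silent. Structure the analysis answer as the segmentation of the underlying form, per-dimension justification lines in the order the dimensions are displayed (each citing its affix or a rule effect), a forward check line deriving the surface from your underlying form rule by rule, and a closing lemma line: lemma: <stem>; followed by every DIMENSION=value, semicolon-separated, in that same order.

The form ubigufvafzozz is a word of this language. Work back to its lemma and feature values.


underlying: ubi-egufvaf-zoz-z
VEL=fe - signalled by the affix -zoz
GRD=un - signalled by the affix -z
TOR=zo - signalled by the affix ubi-
check: ubiegufvafzozz -> ubigufvafzozz
lemma: egufvaf; VEL=fe; GRD=un; TOR=zo


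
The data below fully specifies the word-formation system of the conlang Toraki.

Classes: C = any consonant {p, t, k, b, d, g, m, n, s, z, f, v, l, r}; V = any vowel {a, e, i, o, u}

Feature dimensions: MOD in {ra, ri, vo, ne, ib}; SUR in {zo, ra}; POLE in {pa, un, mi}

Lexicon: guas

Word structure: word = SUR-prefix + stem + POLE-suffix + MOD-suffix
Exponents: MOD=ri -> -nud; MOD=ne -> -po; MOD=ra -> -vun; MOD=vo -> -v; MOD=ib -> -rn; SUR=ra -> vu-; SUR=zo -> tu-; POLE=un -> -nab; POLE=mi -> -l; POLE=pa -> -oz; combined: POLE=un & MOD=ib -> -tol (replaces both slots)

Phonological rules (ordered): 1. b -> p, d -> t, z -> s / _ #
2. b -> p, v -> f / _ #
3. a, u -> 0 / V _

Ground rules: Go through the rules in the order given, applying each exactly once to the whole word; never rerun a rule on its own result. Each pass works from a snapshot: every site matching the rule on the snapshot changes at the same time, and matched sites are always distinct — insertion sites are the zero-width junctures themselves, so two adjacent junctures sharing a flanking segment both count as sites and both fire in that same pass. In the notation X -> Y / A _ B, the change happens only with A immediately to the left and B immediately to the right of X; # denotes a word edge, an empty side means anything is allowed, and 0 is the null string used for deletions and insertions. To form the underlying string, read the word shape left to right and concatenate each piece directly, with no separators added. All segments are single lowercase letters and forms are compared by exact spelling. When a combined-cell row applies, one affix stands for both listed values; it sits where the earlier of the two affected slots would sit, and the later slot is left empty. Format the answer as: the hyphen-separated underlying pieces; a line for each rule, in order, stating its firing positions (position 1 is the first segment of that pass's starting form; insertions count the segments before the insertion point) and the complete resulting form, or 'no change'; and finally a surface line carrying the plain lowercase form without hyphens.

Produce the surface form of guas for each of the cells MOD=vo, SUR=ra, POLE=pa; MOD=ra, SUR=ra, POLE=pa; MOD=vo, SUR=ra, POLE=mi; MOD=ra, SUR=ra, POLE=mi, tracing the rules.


cell MOD=vo, SUR=ra, POLE=pa:
underlying: vu-guas-oz-v
1. b -> p, d -> t, z -> s / _ #: no change
2. b -> p, v -> f / _ #: fires at position(s) 9: vuguasozf
3. a, u -> 0 / V _: fires at position(s) 5: vugusozf
surface: vugusozf

cell MOD=ra, SUR=ra, POLE=pa:
underlying: vu-guas-oz-vun
1. b -> p, d -> t, z -> s / _ #: no change
2. b -> p, v -> f / _ #: no change
3. a, u -> 0 / V _: fires at position(s) 5: vugusozvun
surface: vugusozvun

cell MOD=vo, SUR=ra, POLE=mi:
underlying: vu-guas-l-v
1. b -> p, d -> t, z -> s / _ #: no change
2. b -> p, v -> f / _ #: fires at position(s) 8: vuguaslf
3. a, u -> 0 / V _: fires at position(s) 5: vuguslf
surface: vuguslf

cell MOD=ra, SUR=ra, POLE=mi:
underlying: vu-guas-l-vun
1. b -> p, d -> t, z -> s / _ #: no change
2. b -> p, v -> f / _ #: no change
3. a, u -> 0 / V _: fires at position(s) 5: vuguslvun
surface: vuguslvun


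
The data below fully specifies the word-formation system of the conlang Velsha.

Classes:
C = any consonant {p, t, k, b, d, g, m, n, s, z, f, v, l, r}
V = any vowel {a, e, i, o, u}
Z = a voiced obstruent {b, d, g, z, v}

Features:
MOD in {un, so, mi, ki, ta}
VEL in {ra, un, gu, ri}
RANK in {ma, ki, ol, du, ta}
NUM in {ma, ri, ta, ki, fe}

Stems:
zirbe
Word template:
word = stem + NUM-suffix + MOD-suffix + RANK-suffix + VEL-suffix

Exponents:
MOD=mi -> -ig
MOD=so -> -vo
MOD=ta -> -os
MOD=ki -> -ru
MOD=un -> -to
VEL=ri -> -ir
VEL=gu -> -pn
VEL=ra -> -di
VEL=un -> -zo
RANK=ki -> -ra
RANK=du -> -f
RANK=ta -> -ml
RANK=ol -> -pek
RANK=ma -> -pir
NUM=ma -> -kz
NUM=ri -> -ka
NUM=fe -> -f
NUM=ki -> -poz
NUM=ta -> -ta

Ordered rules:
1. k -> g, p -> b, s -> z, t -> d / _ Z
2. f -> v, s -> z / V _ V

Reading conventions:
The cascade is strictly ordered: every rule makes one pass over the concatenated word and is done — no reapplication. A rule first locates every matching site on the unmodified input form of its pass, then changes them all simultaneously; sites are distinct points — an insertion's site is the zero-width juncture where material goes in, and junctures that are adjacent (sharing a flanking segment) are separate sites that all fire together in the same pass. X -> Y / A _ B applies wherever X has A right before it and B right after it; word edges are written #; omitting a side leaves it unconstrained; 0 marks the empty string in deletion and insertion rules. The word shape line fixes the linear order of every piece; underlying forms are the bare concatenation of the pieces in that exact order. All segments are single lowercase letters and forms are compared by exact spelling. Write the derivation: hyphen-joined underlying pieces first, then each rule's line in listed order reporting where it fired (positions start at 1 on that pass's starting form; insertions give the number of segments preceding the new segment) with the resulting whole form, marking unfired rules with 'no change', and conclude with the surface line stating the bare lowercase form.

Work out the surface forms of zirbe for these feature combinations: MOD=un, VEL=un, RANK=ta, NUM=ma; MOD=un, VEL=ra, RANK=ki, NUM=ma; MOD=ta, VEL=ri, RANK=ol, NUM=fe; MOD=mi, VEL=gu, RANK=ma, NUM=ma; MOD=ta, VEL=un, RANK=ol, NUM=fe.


cell MOD=un, VEL=un, RANK=ta, NUM=ma:
underlying: zirbe-kz-to-ml-zo
1. k -> g, p -> b, s -> z, t -> d / _ Z: fires at position(s) 6: zirbegztomlzo
2. f -> v, s -> z / V _ V: no change
surface: zirbegztomlzo

cell MOD=un, VEL=ra, RANK=ki, NUM=ma:
underlying: zirbe-kz-to-ra-di
1. k -> g, p -> b, s -> z, t -> d / _ Z: fires at position(s) 6: zirbegztoradi
2. f -> v, s -> z / V _ V: no change
surface: zirbegztoradi

cell MOD=ta, VEL=ri, RANK=ol, NUM=fe:
underlying: zirbe-f-os-pek-ir
1. k -> g, p -> b, s -> z, t -> d / _ Z: no change
2. f -> v, s -> z / V _ V: fires at position(s) 6: zirbevospekir
surface: zirbevospekir

cell MOD=mi, VEL=gu, RANK=ma, NUM=ma:
underlying: zirbe-kz-ig-pir-pn
1. k -> g, p -> b, s -> z, t -> d / _ Z: fires at position(s) 6: zirbegzigpirpn
2. f -> v, s -> z / V _ V: no change
surface: zirbegzigpirpn

cell MOD=ta, VEL=un, RANK=ol, NUM=fe:
underlying: zirbe-f-os-pek-zo
1. k -> g, p -> b, s -> z, t -> d / _ Z: fires at position(s) 11: zirbefospegzo
2. f -> v, s -> z / V _ V: fires at position(s) 6: zirbevospegzo
surface: zirbevospegzo
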